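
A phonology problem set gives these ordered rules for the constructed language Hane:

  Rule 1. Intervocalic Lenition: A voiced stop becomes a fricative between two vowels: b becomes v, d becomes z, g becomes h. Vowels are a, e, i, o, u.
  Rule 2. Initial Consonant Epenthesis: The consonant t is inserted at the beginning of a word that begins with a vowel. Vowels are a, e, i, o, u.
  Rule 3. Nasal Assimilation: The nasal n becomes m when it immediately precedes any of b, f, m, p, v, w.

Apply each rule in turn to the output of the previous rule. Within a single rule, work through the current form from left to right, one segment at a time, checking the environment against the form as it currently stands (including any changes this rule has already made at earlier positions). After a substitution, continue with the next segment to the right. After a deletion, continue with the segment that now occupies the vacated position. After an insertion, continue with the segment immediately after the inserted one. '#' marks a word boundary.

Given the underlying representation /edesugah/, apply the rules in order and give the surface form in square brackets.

[tezesuhah]

Rule 1 Intervocalic Lenition: [edesugah] → [ezesuhah]
Rule 2 Initial Consonant Epenthesis: [ezesuhah] → [tezesuhah]
Rule 3 Nasal Assimilation: no change — [tezesuhah]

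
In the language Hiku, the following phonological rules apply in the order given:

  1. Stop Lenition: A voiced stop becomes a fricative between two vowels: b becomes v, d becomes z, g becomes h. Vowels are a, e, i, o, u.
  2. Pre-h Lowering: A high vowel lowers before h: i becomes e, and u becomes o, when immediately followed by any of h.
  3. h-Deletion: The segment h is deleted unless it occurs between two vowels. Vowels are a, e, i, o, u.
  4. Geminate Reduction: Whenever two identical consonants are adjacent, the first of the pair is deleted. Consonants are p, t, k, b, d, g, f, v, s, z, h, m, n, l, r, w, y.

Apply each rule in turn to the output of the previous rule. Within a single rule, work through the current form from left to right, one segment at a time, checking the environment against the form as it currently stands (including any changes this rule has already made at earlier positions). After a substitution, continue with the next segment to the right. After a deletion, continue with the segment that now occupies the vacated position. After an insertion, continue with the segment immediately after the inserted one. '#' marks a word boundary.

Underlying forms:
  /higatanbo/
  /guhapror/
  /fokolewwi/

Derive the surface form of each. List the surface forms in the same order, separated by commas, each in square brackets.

/higatanbo/:
  1 Stop Lenition: [higatanbo] → [hihatanbo]
  2 Pre-h Lowering: [hihatanbo] → [hehatanbo]
  3 h-Deletion: [hehatanbo] → [ehatanbo]
  4 Geminate Reduction: no change — [ehatanbo]
/guhapror/:
  1 Stop Lenition: no change — [guhapror]
  2 Pre-h Lowering: [guhapror] → [gohapror]
  3 h-Deletion: no change — [gohapror]
  4 Geminate Reduction: no change — [gohapror]
/fokolewwi/:
  1 Stop Lenition: no change — [fokolewwi]
  2 Pre-h Lowering: no change — [fokolewwi]
  3 h-Deletion: no change — [fokolewwi]
  4 Geminate Reduction: [fokolewwi] → [fokolewi]

[ehatanbo], [gohapror], [fokolewi]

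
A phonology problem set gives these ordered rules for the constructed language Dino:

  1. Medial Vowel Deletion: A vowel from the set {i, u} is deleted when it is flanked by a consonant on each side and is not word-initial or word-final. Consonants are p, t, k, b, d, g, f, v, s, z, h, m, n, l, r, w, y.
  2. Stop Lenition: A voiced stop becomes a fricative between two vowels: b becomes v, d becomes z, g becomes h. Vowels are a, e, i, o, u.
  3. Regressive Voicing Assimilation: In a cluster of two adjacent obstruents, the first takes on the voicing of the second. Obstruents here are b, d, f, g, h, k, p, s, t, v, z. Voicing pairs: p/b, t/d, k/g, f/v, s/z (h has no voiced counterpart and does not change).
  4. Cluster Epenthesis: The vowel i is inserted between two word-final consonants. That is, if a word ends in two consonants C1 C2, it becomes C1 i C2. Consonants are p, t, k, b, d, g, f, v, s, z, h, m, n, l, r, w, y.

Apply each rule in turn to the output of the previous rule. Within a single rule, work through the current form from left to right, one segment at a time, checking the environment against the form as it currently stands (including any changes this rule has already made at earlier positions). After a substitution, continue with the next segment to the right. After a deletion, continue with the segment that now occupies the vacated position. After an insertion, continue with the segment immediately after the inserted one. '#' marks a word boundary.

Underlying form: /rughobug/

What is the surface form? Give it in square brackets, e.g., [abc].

1 Medial Vowel Deletion: [rughobug] → [rghobg]
2 Stop Lenition: no change — [rghobg]
3 Regressive Voicing Assimilation: [rghobg] → [rkhobg]
4 Cluster Epenthesis: [rkhobg] → [rkhobig]

[rkhobig]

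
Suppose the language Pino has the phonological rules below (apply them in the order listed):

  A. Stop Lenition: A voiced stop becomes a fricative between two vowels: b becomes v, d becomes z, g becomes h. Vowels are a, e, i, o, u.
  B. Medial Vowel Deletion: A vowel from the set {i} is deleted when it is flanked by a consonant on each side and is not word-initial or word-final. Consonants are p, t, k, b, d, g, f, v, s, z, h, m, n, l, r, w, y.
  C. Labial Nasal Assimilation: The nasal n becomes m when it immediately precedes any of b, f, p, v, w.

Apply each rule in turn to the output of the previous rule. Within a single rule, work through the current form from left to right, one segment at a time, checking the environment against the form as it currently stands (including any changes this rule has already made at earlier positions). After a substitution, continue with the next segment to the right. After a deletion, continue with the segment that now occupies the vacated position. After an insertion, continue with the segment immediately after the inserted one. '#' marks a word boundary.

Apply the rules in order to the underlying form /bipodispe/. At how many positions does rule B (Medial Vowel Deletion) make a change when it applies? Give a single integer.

2

A Stop Lenition: [bipodispe] → [bipozispe]
B Medial Vowel Deletion: [bipozispe] → [bpozspe]
C Labial Nasal Assimilation: no change — [bpozspe]
Rule B changed 2 position(s).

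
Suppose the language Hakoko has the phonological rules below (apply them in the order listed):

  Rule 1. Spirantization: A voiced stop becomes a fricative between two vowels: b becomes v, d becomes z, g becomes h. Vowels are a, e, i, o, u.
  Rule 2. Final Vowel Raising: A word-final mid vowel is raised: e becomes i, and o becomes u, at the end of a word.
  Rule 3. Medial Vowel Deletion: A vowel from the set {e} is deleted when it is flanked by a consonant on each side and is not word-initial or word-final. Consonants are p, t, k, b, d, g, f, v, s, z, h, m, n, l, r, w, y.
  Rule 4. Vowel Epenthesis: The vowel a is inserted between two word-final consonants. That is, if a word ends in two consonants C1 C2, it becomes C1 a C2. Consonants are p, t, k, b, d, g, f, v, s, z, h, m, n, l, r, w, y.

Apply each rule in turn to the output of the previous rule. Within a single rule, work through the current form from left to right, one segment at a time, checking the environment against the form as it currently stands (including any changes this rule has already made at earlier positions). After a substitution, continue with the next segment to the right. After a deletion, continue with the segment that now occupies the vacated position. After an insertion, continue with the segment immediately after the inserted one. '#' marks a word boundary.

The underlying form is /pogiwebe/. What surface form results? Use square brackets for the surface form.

[pohiwvi]

Rule 1 Spirantization: [pogiwebe] → [pohiweve]
Rule 2 Final Vowel Raising: [pohiweve] → [pohiwevi]
Rule 3 Medial Vowel Deletion: [pohiwevi] → [pohiwvi]
Rule 4 Vowel Epenthesis: no change — [pohiwvi]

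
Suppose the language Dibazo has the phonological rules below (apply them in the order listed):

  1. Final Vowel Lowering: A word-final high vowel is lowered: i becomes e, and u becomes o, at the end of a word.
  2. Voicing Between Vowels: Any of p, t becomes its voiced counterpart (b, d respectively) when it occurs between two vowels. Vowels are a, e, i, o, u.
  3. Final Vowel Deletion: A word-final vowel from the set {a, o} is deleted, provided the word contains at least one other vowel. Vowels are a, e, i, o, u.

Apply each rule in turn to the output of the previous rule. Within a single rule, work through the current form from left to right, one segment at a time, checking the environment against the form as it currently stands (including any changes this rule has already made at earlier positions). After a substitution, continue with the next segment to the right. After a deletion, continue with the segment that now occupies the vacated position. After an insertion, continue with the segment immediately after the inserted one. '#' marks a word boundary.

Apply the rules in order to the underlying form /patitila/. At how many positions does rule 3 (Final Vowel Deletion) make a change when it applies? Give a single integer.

1 Final Vowel Lowering: no change — [patitila]
2 Voicing Between Vowels: [patitila] → [padidila]
3 Final Vowel Deletion: [padidila] → [padidil]
Rule 3 changed 1 position(s).

1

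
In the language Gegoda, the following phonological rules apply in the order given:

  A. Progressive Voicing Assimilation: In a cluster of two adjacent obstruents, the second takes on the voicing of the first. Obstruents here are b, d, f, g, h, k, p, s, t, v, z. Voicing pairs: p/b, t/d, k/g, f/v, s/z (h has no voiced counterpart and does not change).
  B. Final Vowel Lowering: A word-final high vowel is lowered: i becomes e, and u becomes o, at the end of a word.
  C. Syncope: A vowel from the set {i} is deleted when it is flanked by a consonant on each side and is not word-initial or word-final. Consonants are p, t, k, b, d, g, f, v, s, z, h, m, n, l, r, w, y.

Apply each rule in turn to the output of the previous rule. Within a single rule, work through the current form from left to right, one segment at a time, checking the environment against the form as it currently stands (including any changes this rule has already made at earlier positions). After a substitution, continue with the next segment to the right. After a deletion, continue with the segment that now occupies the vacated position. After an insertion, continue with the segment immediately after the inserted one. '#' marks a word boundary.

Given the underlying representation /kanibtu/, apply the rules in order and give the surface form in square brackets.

[kanbdo]

A Progressive Voicing Assimilation: [kanibtu] → [kanibdu]
B Final Vowel Lowering: [kanibdu] → [kanibdo]
C Syncope: [kanibdo] → [kanbdo]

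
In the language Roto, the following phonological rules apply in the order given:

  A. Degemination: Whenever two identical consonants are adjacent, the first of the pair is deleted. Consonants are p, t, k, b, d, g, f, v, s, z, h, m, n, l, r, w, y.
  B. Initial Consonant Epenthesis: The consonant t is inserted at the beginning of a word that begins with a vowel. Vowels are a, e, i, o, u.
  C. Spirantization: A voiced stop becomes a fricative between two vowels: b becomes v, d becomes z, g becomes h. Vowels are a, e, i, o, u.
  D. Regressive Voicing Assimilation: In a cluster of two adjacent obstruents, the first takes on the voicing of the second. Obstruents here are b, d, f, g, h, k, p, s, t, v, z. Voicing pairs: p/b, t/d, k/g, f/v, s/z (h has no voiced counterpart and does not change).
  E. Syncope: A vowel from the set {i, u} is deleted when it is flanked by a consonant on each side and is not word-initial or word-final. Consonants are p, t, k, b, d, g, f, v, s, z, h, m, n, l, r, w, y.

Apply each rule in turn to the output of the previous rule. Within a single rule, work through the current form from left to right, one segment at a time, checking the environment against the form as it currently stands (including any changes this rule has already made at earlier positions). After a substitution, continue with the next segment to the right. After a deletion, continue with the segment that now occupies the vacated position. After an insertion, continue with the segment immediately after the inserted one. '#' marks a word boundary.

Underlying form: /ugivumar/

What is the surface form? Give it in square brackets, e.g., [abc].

[thvmar]

A Degemination: no change — [ugivumar]
B Initial Consonant Epenthesis: [ugivumar] → [tugivumar]
C Spirantization: [tugivumar] → [tuhivumar]
D Regressive Voicing Assimilation: no change — [tuhivumar]
E Syncope: [tuhivumar] → [thvmar]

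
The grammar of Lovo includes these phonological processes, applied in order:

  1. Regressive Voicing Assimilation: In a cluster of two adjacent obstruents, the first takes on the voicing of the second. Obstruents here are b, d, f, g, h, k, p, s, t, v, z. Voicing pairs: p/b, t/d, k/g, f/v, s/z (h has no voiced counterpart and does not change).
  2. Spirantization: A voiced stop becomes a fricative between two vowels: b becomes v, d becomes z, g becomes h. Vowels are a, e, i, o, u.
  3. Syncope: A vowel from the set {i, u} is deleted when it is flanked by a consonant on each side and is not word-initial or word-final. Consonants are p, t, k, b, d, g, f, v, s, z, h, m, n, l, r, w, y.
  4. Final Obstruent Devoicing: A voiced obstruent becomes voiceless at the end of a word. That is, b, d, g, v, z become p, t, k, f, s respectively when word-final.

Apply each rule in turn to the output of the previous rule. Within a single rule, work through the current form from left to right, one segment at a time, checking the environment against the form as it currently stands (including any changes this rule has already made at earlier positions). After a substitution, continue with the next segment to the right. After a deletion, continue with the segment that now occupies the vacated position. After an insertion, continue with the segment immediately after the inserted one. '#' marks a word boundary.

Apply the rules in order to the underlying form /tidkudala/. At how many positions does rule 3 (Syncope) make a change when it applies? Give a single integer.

1 Regressive Voicing Assimilation: [tidkudala] → [titkudala]
2 Spirantization: [titkudala] → [titkuzala]
3 Syncope: [titkuzala] → [ttkzala]
4 Final Obstruent Devoicing: no change — [ttkzala]
Rule 3 changed 2 position(s).

2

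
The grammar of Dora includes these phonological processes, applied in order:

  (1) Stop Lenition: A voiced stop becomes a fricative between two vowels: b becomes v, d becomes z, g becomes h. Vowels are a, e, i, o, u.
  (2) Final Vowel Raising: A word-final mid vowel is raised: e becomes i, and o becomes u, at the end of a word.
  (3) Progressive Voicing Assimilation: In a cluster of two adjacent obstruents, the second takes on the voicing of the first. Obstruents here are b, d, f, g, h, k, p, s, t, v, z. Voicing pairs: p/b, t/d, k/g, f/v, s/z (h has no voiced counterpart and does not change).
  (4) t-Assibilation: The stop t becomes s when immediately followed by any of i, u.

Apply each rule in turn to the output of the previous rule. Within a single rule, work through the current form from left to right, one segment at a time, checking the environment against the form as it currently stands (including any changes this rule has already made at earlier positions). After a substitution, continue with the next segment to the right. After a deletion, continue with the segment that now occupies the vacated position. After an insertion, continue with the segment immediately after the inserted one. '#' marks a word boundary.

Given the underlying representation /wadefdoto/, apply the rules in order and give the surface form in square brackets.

[wazeftosu]

(1) Stop Lenition: [wadefdoto] → [wazefdoto]
(2) Final Vowel Raising: [wazefdoto] → [wazefdotu]
(3) Progressive Voicing Assimilation: [wazefdotu] → [wazeftotu]
(4) t-Assibilation: [wazeftotu] → [wazeftosu]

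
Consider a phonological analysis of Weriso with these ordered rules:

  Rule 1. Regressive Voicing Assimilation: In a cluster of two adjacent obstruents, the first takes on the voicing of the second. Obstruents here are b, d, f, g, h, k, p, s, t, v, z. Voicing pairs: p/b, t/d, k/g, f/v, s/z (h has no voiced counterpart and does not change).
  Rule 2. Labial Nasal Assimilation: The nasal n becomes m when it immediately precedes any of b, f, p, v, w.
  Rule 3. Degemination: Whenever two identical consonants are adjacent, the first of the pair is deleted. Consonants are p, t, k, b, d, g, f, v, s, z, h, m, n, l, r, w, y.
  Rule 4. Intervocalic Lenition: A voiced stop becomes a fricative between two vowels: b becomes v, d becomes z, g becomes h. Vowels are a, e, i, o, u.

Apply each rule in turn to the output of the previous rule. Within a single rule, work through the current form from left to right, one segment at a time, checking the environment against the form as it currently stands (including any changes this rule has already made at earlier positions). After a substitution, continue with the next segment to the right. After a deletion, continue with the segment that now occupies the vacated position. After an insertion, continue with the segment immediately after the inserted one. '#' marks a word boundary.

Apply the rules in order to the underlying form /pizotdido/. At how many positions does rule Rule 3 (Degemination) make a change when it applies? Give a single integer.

1

Rule 1 Regressive Voicing Assimilation: [pizotdido] → [pizoddido]
Rule 2 Labial Nasal Assimilation: no change — [pizoddido]
Rule 3 Degemination: [pizoddido] → [pizodido]
Rule 4 Intervocalic Lenition: [pizodido] → [pizozizo]
Rule Rule 3 changed 1 position(s).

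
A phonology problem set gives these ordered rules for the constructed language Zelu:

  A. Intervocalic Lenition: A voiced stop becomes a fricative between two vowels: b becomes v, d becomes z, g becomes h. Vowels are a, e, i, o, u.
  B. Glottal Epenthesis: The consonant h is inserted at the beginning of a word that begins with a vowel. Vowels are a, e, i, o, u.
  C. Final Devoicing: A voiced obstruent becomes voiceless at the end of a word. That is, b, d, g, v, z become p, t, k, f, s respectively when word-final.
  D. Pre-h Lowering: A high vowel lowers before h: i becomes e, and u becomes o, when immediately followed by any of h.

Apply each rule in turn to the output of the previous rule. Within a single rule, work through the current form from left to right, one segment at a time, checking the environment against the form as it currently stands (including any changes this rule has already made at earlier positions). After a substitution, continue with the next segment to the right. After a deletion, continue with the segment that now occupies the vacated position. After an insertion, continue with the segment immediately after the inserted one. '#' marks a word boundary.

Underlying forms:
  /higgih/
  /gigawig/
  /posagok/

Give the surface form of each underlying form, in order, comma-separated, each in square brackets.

/higgih/:
  A Intervocalic Lenition: no change — [higgih]
  B Glottal Epenthesis: no change — [higgih]
  C Final Devoicing: no change — [higgih]
  D Pre-h Lowering: [higgih] → [higgeh]
/gigawig/:
  A Intervocalic Lenition: [gigawig] → [gihawig]
  B Glottal Epenthesis: no change — [gihawig]
  C Final Devoicing: [gihawig] → [gihawik]
  D Pre-h Lowering: [gihawik] → [gehawik]
/posagok/:
  A Intervocalic Lenition: [posagok] → [posahok]
  B Glottal Epenthesis: no change — [posahok]
  C Final Devoicing: no change — [posahok]
  D Pre-h Lowering: no change — [posahok]

[higgeh], [gehawik], [posahok]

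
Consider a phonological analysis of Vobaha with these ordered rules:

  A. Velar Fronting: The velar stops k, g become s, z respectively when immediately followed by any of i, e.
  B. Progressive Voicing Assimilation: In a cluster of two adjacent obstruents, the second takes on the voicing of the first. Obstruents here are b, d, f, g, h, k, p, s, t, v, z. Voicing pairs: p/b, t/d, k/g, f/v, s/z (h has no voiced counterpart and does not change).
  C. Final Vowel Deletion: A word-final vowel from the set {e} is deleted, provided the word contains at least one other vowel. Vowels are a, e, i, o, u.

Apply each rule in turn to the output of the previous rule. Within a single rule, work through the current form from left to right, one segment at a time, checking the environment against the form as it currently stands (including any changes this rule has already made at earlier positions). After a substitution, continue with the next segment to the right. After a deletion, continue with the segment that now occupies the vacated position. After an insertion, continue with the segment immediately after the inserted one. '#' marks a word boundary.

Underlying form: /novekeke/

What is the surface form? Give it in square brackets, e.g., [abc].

[noveses]

A Velar Fronting: [novekeke] → [novesese]
B Progressive Voicing Assimilation: no change — [novesese]
C Final Vowel Deletion: [novesese] → [noveses]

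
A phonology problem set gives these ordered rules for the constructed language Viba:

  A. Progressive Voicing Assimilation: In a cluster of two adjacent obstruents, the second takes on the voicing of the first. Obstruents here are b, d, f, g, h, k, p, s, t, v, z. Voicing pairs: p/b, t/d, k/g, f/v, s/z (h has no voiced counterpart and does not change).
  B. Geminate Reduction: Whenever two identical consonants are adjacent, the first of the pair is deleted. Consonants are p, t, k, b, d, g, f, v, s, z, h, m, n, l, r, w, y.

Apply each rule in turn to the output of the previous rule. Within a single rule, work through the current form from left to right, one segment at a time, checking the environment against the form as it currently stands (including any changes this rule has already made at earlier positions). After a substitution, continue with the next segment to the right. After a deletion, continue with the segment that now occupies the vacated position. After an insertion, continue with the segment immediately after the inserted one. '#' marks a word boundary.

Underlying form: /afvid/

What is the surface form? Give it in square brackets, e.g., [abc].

[afid]

A Progressive Voicing Assimilation: [afvid] → [affid]
B Geminate Reduction: [affid] → [afid]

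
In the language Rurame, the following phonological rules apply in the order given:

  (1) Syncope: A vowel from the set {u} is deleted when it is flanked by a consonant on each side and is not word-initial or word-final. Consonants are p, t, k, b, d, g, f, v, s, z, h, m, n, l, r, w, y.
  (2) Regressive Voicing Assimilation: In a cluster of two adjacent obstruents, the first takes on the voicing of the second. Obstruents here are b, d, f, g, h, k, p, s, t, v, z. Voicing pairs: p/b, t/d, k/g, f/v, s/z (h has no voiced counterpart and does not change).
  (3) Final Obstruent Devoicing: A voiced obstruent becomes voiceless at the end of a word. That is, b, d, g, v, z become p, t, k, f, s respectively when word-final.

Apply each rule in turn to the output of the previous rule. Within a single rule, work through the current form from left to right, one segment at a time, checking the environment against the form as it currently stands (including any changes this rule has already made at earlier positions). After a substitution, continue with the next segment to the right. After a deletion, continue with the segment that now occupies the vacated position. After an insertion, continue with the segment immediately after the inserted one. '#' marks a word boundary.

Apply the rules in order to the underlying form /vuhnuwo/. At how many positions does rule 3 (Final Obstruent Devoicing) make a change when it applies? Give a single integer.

(1) Syncope: [vuhnuwo] → [vhnwo]
(2) Regressive Voicing Assimilation: [vhnwo] → [fhnwo]
(3) Final Obstruent Devoicing: no change — [fhnwo]
Rule 3 changed 0 position(s).

0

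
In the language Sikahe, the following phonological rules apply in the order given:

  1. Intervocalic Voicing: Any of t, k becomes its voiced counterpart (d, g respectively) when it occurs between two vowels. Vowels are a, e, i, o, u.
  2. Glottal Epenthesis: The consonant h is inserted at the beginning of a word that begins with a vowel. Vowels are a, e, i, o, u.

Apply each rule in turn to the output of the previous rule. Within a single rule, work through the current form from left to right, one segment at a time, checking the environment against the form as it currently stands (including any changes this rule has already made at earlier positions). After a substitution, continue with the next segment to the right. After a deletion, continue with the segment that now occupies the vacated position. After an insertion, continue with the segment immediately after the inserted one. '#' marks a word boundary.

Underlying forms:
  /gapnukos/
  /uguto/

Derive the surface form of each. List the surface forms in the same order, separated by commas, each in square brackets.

/gapnukos/:
  1 Intervocalic Voicing: [gapnukos] → [gapnugos]
  2 Glottal Epenthesis: no change — [gapnugos]
/uguto/:
  1 Intervocalic Voicing: [uguto] → [ugudo]
  2 Glottal Epenthesis: [ugudo] → [hugudo]

[gapnugos], [hugudo]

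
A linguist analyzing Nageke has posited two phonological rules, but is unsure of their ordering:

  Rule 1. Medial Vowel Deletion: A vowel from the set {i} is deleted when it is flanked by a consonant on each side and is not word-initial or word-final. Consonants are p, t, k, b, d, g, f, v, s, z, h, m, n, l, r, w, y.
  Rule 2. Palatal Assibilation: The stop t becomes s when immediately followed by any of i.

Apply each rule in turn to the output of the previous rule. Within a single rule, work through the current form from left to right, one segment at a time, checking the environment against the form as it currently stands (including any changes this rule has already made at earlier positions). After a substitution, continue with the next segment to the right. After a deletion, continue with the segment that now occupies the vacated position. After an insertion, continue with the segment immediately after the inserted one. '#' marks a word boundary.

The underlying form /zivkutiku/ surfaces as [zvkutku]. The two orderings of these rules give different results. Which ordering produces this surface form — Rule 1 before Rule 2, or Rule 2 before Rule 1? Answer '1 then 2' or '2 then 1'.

1 then 2

Order 1 then 2:
  1 Medial Vowel Deletion: [zivkutiku] → [zvkutku]
  2 Palatal Assibilation: no change — [zvkutku]
  result: [zvkutku]
Order 2 then 1:
  2 Palatal Assibilation: [zivkutiku] → [zivkusiku]
  1 Medial Vowel Deletion: [zivkusiku] → [zvkusku]
  result: [zvkusku]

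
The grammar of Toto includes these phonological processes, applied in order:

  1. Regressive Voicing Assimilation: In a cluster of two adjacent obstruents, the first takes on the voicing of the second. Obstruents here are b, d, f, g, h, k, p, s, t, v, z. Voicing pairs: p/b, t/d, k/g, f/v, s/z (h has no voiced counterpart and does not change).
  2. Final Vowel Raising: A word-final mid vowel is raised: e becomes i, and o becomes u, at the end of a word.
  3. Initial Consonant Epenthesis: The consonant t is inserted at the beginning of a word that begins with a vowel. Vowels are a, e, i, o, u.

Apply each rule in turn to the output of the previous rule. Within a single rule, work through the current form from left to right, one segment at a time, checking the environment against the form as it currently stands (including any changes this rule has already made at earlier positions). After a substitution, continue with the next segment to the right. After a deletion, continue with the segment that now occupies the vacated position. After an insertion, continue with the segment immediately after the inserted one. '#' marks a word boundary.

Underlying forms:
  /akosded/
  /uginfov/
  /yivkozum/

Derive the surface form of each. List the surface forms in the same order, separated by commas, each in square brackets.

/akosded/:
  1 Regressive Voicing Assimilation: [akosded] → [akozded]
  2 Final Vowel Raising: no change — [akozded]
  3 Initial Consonant Epenthesis: [akozded] → [takozded]
/uginfov/:
  1 Regressive Voicing Assimilation: no change — [uginfov]
  2 Final Vowel Raising: no change — [uginfov]
  3 Initial Consonant Epenthesis: [uginfov] → [tuginfov]
/yivkozum/:
  1 Regressive Voicing Assimilation: [yivkozum] → [yifkozum]
  2 Final Vowel Raising: no change — [yifkozum]
  3 Initial Consonant Epenthesis: no change — [yifkozum]

[takozded], [tuginfov], [yifkozum]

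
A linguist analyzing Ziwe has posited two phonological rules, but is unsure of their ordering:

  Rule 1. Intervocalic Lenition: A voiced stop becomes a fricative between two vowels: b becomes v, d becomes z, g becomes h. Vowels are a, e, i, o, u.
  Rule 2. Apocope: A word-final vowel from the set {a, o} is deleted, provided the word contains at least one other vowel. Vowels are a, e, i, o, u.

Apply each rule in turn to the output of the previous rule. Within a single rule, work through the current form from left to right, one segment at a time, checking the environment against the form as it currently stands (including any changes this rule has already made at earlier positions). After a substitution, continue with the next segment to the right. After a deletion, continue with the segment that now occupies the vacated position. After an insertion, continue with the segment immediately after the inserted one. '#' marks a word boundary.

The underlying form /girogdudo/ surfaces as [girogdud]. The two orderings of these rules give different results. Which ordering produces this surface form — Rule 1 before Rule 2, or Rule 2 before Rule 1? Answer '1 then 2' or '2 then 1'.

2 then 1

Order 1 then 2:
  1 Intervocalic Lenition: [girogdudo] → [girogduzo]
  2 Apocope: [girogduzo] → [girogduz]
  result: [girogduz]
Order 2 then 1:
  2 Apocope: [girogdudo] → [girogdud]
  1 Intervocalic Lenition: no change — [girogdud]
  result: [girogdud]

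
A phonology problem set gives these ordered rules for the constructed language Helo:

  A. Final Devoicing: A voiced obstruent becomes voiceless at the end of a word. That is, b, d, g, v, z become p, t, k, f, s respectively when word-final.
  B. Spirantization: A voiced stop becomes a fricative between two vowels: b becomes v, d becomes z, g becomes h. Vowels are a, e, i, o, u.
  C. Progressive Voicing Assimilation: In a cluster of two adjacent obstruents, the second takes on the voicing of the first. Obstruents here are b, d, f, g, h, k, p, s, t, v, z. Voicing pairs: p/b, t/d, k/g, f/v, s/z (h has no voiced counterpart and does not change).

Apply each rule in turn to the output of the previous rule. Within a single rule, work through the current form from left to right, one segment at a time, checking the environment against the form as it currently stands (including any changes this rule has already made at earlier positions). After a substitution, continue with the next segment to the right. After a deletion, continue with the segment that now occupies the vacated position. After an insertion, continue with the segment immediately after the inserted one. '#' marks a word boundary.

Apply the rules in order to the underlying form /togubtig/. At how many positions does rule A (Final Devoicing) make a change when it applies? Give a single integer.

A Final Devoicing: [togubtig] → [togubtik]
B Spirantization: [togubtik] → [tohubtik]
C Progressive Voicing Assimilation: [tohubtik] → [tohubdik]
Rule A changed 1 position(s).

1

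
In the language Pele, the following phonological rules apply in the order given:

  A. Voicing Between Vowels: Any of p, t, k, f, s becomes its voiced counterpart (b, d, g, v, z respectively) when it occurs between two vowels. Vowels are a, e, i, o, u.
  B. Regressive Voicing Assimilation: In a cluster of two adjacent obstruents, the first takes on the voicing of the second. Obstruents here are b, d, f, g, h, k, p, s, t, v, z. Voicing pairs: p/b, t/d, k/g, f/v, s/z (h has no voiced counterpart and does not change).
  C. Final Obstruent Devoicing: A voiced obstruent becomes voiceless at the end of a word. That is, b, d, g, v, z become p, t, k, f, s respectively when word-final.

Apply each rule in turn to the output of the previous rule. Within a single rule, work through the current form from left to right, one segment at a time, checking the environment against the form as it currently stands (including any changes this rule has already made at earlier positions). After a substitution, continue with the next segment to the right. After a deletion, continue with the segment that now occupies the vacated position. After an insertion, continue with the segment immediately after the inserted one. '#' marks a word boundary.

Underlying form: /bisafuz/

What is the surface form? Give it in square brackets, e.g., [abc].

[bizavus]

A Voicing Between Vowels: [bisafuz] → [bizavuz]
B Regressive Voicing Assimilation: no change — [bizavuz]
C Final Obstruent Devoicing: [bizavuz] → [bizavus]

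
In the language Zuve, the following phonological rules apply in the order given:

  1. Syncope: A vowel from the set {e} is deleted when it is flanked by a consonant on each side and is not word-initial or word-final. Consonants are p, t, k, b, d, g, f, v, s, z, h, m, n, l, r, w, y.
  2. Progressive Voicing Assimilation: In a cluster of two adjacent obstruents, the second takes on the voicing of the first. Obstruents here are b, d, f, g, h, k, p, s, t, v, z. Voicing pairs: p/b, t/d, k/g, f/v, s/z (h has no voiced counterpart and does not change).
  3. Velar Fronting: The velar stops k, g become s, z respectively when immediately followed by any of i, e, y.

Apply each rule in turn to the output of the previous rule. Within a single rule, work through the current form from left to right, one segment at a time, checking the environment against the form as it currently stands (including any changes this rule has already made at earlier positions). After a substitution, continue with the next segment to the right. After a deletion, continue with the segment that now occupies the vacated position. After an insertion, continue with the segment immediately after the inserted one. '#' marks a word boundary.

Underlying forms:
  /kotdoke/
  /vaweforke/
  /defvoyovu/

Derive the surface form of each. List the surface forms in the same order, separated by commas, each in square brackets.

/kotdoke/:
  1 Syncope: no change — [kotdoke]
  2 Progressive Voicing Assimilation: [kotdoke] → [kottoke]
  3 Velar Fronting: [kottoke] → [kottose]
/vaweforke/:
  1 Syncope: [vaweforke] → [vawforke]
  2 Progressive Voicing Assimilation: no change — [vawforke]
  3 Velar Fronting: [vawforke] → [vawforse]
/defvoyovu/:
  1 Syncope: [defvoyovu] → [dfvoyovu]
  2 Progressive Voicing Assimilation: [dfvoyovu] → [dvvoyovu]
  3 Velar Fronting: no change — [dvvoyovu]

[kottose], [vawforse], [dvvoyovu]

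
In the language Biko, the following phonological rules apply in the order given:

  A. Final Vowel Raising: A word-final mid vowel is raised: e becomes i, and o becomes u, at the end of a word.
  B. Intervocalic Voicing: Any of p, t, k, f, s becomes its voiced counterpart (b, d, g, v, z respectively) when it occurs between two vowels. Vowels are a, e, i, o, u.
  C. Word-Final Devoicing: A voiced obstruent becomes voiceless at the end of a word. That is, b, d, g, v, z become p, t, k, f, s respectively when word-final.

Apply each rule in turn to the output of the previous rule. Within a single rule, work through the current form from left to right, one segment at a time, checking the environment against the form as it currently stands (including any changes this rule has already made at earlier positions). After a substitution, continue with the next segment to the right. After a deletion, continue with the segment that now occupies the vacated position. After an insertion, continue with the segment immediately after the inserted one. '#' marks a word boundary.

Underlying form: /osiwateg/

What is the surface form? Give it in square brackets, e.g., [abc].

A Final Vowel Raising: no change — [osiwateg]
B Intervocalic Voicing: [osiwateg] → [oziwadeg]
C Word-Final Devoicing: [oziwadeg] → [oziwadek]

[oziwadek]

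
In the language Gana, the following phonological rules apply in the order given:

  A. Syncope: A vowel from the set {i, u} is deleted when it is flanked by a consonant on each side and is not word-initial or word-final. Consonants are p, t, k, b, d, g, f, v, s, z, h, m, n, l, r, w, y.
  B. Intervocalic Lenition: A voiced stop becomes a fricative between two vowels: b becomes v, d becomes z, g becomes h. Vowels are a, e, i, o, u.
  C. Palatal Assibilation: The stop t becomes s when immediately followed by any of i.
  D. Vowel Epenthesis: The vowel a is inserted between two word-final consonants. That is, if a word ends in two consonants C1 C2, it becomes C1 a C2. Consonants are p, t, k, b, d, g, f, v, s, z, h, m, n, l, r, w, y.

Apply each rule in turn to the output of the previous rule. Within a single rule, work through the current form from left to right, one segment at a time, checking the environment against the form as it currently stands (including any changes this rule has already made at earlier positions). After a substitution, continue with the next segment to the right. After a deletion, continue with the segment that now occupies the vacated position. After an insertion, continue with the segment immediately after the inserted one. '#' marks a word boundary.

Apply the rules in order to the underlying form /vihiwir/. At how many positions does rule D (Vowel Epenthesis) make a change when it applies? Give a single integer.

A Syncope: [vihiwir] → [vhwr]
B Intervocalic Lenition: no change — [vhwr]
C Palatal Assibilation: no change — [vhwr]
D Vowel Epenthesis: [vhwr] → [vhwar]
Rule D changed 1 position(s).

1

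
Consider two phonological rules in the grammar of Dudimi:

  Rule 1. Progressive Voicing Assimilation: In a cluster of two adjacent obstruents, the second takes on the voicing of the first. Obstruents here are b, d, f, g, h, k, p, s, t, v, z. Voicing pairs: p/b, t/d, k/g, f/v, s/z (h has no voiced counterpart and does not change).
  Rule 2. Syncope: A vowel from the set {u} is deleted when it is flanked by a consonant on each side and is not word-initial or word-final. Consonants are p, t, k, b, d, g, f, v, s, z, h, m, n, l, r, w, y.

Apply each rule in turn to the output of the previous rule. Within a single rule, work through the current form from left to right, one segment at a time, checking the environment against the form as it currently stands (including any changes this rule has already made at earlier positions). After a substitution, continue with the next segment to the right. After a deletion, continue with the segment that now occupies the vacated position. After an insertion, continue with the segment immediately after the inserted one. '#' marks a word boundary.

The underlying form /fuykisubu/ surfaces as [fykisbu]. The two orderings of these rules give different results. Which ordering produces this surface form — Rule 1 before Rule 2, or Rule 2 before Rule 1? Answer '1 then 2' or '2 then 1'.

1 then 2

Order 1 then 2:
  1 Progressive Voicing Assimilation: no change — [fuykisubu]
  2 Syncope: [fuykisubu] → [fykisbu]
  result: [fykisbu]
Order 2 then 1:
  2 Syncope: [fuykisubu] → [fykisbu]
  1 Progressive Voicing Assimilation: [fykisbu] → [fykispu]
  result: [fykispu]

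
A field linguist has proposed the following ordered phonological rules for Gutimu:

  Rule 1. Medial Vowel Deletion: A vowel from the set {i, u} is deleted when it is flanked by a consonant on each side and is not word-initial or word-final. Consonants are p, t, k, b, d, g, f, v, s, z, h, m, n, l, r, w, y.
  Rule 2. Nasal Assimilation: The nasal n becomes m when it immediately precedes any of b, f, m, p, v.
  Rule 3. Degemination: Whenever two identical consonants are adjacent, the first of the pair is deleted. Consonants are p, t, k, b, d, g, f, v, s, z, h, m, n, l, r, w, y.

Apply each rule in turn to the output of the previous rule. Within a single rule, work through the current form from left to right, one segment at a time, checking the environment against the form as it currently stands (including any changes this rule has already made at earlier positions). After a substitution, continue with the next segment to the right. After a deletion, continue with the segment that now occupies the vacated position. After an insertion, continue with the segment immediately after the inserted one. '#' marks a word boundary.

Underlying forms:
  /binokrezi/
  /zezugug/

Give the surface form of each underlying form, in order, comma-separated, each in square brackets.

/binokrezi/:
  Rule 1 Medial Vowel Deletion: [binokrezi] → [bnokrezi]
  Rule 2 Nasal Assimilation: no change — [bnokrezi]
  Rule 3 Degemination: no change — [bnokrezi]
/zezugug/:
  Rule 1 Medial Vowel Deletion: [zezugug] → [zezgg]
  Rule 2 Nasal Assimilation: no change — [zezgg]
  Rule 3 Degemination: [zezgg] → [zezg]

[bnokrezi], [zezg]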